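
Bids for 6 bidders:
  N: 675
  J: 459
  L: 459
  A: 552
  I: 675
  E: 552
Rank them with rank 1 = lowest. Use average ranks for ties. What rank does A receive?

Sorted (ascending): 459, 459, 552, 552, 675, 675
The 2 values of 459 occupy positions 1–2 → average rank (1+2)/2 = 1.5.
The 2 values of 552 occupy positions 3–4 → average rank (3+4)/2 = 3.5.
The 2 values of 675 occupy positions 5–6 → average rank (5+6)/2 = 5.5.
A has value 552 → rank 3.5.

3.5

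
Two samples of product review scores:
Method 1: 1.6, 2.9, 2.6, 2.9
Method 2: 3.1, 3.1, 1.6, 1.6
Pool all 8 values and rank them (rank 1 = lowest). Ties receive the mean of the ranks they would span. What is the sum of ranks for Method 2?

19

Sorted (ascending): 1.6, 1.6, 1.6, 2.6, 2.9, 2.9, 3.1, 3.1
The 3 values of 1.6 occupy positions 1–3 → average rank 2.
The 2 values of 2.9 occupy positions 5–6 → average rank (5+6)/2 = 5.5.
The 2 values of 3.1 occupy positions 7–8 → average rank (7+8)/2 = 7.5.
Method 2 values → pooled ranks: 3.1→7.5, 3.1→7.5, 1.6→2, 1.6→2
Rank sum = 7.5 + 7.5 + 2 + 2 = 19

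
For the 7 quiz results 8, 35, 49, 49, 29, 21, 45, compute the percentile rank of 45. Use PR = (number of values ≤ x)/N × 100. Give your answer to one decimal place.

71.4

N = 7.
Strictly below 45: 4. Equal to 45: 1.
PR = 5/7 × 100 = 71.4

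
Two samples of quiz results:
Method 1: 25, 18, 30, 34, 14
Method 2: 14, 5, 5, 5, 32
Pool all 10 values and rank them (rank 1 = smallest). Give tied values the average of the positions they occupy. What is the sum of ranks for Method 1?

35.5

Sorted (ascending): 5, 5, 5, 14, 14, 18, 25, 30, 32, 34
The 3 values of 5 occupy positions 1–3 → average rank 2.
The 2 values of 14 occupy positions 4–5 → average rank (4+5)/2 = 4.5.
Method 1 values → pooled ranks: 25→7, 18→6, 30→8, 34→10, 14→4.5
Rank sum = 7 + 6 + 8 + 10 + 4.5 = 35.5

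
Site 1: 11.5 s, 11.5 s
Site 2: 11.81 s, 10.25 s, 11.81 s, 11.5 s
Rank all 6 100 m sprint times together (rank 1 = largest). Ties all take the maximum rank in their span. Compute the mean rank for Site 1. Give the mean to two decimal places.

5.00

Sorted (descending): 11.81, 11.81, 11.5, 11.5, 11.5, 10.25
The 2 values of 11.81 occupy positions 1–2 → each gets rank 2.
The 3 values of 11.5 occupy positions 3–5 → each gets rank 5.
Site 1 values → pooled ranks: 11.5→5, 11.5→5
Mean rank = (5 + 5) / 2 = 5.00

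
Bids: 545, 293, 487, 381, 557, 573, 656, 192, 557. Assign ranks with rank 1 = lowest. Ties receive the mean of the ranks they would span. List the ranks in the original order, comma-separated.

5, 2, 4, 3, 6.5, 8, 9, 1, 6.5

Sorted (ascending): 192, 293, 381, 487, 545, 557, 557, 573, 656
The 2 values of 557 occupy positions 6–7 → average rank (6+7)/2 = 6.5.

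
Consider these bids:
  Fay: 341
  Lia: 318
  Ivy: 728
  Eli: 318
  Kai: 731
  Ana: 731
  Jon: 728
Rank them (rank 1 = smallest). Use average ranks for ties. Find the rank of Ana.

Sorted (ascending): 318, 318, 341, 728, 728, 731, 731
The 2 values of 318 occupy positions 1–2 → average rank (1+2)/2 = 1.5.
The 2 values of 728 occupy positions 4–5 → average rank (4+5)/2 = 4.5.
The 2 values of 731 occupy positions 6–7 → average rank (6+7)/2 = 6.5.
Ana has value 731 → rank 6.5.

6.5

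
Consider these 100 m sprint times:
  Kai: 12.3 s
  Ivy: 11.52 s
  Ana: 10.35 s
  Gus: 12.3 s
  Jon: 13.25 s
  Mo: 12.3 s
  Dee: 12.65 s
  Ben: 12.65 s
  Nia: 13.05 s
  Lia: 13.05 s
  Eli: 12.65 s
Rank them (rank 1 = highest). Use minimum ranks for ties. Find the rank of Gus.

7

Sorted (descending): 13.25, 13.05, 13.05, 12.65, 12.65, 12.65, 12.3, 12.3, 12.3, 11.52, 10.35
The 2 values of 13.05 occupy positions 2–3 → each gets rank 2.
The 3 values of 12.65 occupy positions 4–6 → each gets rank 4.
The 3 values of 12.3 occupy positions 7–9 → each gets rank 7.
Gus has value 12.3 s → rank 7.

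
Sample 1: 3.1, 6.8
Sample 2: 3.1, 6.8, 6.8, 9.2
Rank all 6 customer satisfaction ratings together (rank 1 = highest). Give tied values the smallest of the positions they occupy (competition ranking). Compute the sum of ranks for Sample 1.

7

Sorted (descending): 9.2, 6.8, 6.8, 6.8, 3.1, 3.1
The 3 values of 6.8 occupy positions 2–4 → each gets rank 2.
The 2 values of 3.1 occupy positions 5–6 → each gets rank 5.
Sample 1 values → pooled ranks: 3.1→5, 6.8→2
Rank sum = 5 + 2 = 7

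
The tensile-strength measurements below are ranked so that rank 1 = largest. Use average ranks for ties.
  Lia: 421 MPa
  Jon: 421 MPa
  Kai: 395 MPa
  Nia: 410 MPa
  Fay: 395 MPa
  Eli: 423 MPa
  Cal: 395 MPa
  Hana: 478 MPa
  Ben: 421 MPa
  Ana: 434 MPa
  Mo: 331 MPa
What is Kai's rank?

9

Sorted (descending): 478, 434, 423, 421, 421, 421, 410, 395, 395, 395, 331
The 3 values of 421 occupy positions 4–6 → average rank 5.
The 3 values of 395 occupy positions 8–10 → average rank 9.
Kai has value 395 MPa → rank 9.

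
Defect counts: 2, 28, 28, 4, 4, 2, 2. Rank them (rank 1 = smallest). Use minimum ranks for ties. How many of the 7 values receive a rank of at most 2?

3

Sorted (ascending): 2, 2, 2, 4, 4, 28, 28
The 3 values of 2 occupy positions 1–3 → each gets rank 1.
The 2 values of 4 occupy positions 4–5 → each gets rank 4.
The 2 values of 28 occupy positions 6–7 → each gets rank 6.
Ranks ≤ 2: {1, 1, 1} → 3 values.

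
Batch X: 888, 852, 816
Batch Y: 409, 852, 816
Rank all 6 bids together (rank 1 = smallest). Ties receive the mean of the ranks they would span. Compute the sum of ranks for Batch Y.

8

Sorted (ascending): 409, 816, 816, 852, 852, 888
The 2 values of 816 occupy positions 2–3 → average rank (2+3)/2 = 2.5.
The 2 values of 852 occupy positions 4–5 → average rank (4+5)/2 = 4.5.
Batch Y values → pooled ranks: 409→1, 852→4.5, 816→2.5
Rank sum = 1 + 4.5 + 2.5 = 8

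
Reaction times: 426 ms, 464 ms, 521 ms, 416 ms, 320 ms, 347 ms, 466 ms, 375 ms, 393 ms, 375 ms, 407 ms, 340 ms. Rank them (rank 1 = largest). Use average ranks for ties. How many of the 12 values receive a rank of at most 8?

7

Sorted (descending): 521, 466, 464, 426, 416, 407, 393, 375, 375, 347, 340, 320
The 2 values of 375 occupy positions 8–9 → average rank (8+9)/2 = 8.5.
Ranks ≤ 8: {1, 2, 3, 4, 5, 6, 7} → 7 values.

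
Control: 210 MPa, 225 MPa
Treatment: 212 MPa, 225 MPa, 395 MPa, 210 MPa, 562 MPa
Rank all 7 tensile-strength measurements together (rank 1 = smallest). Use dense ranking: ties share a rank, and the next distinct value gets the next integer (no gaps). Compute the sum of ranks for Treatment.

15

Sorted (ascending): 210, 210, 212, 225, 225, 395, 562
The 2 values of 210 share dense rank 1.
The 2 values of 225 share dense rank 3.
Remaining distinct values take the next consecutive integers.
Treatment values → pooled ranks: 212→2, 225→3, 395→4, 210→1, 562→5
Rank sum = 2 + 3 + 4 + 1 + 5 = 15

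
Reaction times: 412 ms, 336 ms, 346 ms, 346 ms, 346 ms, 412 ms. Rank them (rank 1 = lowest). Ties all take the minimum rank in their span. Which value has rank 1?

Sorted (ascending): 336, 346, 346, 346, 412, 412
The 3 values of 346 occupy positions 2–4 → each gets rank 2.
The 2 values of 412 occupy positions 5–6 → each gets rank 5.
Rank 1 → value 336.

336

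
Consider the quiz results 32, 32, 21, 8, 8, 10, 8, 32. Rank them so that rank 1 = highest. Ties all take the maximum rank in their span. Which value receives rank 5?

10

Sorted (descending): 32, 32, 32, 21, 10, 8, 8, 8
The 3 values of 32 occupy positions 1–3 → each gets rank 3.
The 3 values of 8 occupy positions 6–8 → each gets rank 8.
Rank 5 → value 10.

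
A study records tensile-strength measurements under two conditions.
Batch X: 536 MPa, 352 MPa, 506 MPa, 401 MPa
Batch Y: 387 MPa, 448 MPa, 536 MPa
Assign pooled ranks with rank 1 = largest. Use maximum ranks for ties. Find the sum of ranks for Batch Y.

Sorted (descending): 536, 536, 506, 448, 401, 387, 352
The 2 values of 536 occupy positions 1–2 → each gets rank 2.
Batch Y values → pooled ranks: 387→6, 448→4, 536→2
Rank sum = 6 + 4 + 2 = 12

12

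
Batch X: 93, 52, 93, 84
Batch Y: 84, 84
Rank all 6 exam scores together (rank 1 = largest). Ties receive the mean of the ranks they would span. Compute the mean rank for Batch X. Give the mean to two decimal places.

3.25

Sorted (descending): 93, 93, 84, 84, 84, 52
The 2 values of 93 occupy positions 1–2 → average rank (1+2)/2 = 1.5.
The 3 values of 84 occupy positions 3–5 → average rank 4.
Batch X values → pooled ranks: 93→1.5, 52→6, 93→1.5, 84→4
Mean rank = (1.5 + 6 + 1.5 + 4) / 4 = 3.25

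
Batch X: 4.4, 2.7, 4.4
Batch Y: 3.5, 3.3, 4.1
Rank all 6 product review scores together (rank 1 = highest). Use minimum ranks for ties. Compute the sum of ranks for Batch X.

Sorted (descending): 4.4, 4.4, 4.1, 3.5, 3.3, 2.7
The 2 values of 4.4 occupy positions 1–2 → each gets rank 1.
Batch X values → pooled ranks: 4.4→1, 2.7→6, 4.4→1
Rank sum = 1 + 6 + 1 = 8

8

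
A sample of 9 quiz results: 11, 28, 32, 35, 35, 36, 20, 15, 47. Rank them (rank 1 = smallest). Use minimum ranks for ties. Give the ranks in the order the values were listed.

1, 4, 5, 6, 6, 8, 3, 2, 9

Sorted (ascending): 11, 15, 20, 28, 32, 35, 35, 36, 47
The 2 values of 35 occupy positions 6–7 → each gets rank 6.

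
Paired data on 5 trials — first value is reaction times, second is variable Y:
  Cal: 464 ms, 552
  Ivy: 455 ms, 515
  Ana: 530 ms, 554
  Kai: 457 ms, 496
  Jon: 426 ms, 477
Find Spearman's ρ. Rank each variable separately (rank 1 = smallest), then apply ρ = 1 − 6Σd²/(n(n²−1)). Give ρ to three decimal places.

Ranks of variable 1: 4, 2, 5, 3, 1
Ranks of variable 2: 4, 3, 5, 2, 1
d = r₁ − r₂: 0, -1, 0, 1, 0
d²: 0, 1, 0, 1, 0; Σd² = 2
ρ = 1 − 6·2/(5·24) = 1 − 12/120 = 0.900

0.900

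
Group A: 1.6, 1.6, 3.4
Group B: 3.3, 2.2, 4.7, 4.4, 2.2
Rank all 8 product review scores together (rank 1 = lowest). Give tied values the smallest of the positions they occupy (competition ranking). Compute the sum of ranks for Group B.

Sorted (ascending): 1.6, 1.6, 2.2, 2.2, 3.3, 3.4, 4.4, 4.7
The 2 values of 1.6 occupy positions 1–2 → each gets rank 1.
The 2 values of 2.2 occupy positions 3–4 → each gets rank 3.
Group B values → pooled ranks: 3.3→5, 2.2→3, 4.7→8, 4.4→7, 2.2→3
Rank sum = 5 + 3 + 8 + 7 + 3 = 26

26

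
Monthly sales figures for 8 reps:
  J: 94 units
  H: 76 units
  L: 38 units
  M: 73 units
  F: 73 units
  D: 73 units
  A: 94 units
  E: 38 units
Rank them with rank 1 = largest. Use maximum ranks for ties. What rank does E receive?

8

Sorted (descending): 94, 94, 76, 73, 73, 73, 38, 38
The 2 values of 94 occupy positions 1–2 → each gets rank 2.
The 3 values of 73 occupy positions 4–6 → each gets rank 6.
The 2 values of 38 occupy positions 7–8 → each gets rank 8.
E has value 38 units → rank 8.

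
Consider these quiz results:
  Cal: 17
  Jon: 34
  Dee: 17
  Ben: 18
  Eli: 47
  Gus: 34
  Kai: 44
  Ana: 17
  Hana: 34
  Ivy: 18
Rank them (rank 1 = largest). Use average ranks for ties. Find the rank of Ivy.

Sorted (descending): 47, 44, 34, 34, 34, 18, 18, 17, 17, 17
The 3 values of 34 occupy positions 3–5 → average rank 4.
The 2 values of 18 occupy positions 6–7 → average rank (6+7)/2 = 6.5.
The 3 values of 17 occupy positions 8–10 → average rank 9.
Ivy has value 18 → rank 6.5.

6.5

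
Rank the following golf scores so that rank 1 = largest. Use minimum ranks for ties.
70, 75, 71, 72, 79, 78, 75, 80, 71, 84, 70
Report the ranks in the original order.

10, 5, 8, 7, 3, 4, 5, 2, 8, 1, 10

Sorted (descending): 84, 80, 79, 78, 75, 75, 72, 71, 71, 70, 70
The 2 values of 75 occupy positions 5–6 → each gets rank 5.
The 2 values of 71 occupy positions 8–9 → each gets rank 8.
The 2 values of 70 occupy positions 10–11 → each gets rank 10.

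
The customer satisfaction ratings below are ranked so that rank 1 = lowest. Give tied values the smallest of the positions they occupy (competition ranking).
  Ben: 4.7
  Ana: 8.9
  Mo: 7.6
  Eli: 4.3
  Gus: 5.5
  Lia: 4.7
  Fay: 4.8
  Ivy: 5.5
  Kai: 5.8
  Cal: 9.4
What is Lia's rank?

Sorted (ascending): 4.3, 4.7, 4.7, 4.8, 5.5, 5.5, 5.8, 7.6, 8.9, 9.4
The 2 values of 4.7 occupy positions 2–3 → each gets rank 2.
The 2 values of 5.5 occupy positions 5–6 → each gets rank 5.
Lia has value 4.7 → rank 2.

2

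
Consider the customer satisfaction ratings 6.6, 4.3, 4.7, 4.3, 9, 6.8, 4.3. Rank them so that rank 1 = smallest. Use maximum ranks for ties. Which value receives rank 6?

Sorted (ascending): 4.3, 4.3, 4.3, 4.7, 6.6, 6.8, 9
The 3 values of 4.3 occupy positions 1–3 → each gets rank 3.
Rank 6 → value 6.8.

6.8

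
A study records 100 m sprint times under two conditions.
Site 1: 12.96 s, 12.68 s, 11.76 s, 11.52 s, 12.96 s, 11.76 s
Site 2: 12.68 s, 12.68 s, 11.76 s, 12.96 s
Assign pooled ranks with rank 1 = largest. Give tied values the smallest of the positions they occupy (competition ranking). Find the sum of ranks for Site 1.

30

Sorted (descending): 12.96, 12.96, 12.96, 12.68, 12.68, 12.68, 11.76, 11.76, 11.76, 11.52
The 3 values of 12.96 occupy positions 1–3 → each gets rank 1.
The 3 values of 12.68 occupy positions 4–6 → each gets rank 4.
The 3 values of 11.76 occupy positions 7–9 → each gets rank 7.
Site 1 values → pooled ranks: 12.96→1, 12.68→4, 11.76→7, 11.52→10, 12.96→1, 11.76→7
Rank sum = 1 + 4 + 7 + 10 + 1 + 7 = 30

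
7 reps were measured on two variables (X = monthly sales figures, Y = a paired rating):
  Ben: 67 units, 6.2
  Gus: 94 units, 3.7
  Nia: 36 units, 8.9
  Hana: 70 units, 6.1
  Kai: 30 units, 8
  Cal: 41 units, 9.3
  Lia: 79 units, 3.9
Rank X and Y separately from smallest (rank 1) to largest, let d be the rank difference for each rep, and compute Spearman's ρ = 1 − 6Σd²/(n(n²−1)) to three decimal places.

Ranks of variable 1: 4, 7, 2, 5, 1, 3, 6
Ranks of variable 2: 4, 1, 6, 3, 5, 7, 2
d = r₁ − r₂: 0, 6, -4, 2, -4, -4, 4
d²: 0, 36, 16, 4, 16, 16, 16; Σd² = 104
ρ = 1 − 6·104/(7·48) = 1 − 624/336 = -0.857

-0.857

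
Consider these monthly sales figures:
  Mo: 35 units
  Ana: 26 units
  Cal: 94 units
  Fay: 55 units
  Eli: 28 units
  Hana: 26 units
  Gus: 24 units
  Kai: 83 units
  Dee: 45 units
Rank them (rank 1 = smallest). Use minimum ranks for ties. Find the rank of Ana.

Sorted (ascending): 24, 26, 26, 28, 35, 45, 55, 83, 94
The 2 values of 26 occupy positions 2–3 → each gets rank 2.
Ana has value 26 units → rank 2.

2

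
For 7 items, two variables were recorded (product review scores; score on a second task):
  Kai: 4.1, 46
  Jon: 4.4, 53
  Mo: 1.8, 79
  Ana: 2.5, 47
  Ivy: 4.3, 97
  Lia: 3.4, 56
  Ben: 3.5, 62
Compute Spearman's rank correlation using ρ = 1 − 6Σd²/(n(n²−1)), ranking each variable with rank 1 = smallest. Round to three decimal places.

Ranks of variable 1: 5, 7, 1, 2, 6, 3, 4
Ranks of variable 2: 1, 3, 6, 2, 7, 4, 5
d = r₁ − r₂: 4, 4, -5, 0, -1, -1, -1
d²: 16, 16, 25, 0, 1, 1, 1; Σd² = 60
ρ = 1 − 6·60/(7·48) = 1 − 360/336 = -0.071

-0.071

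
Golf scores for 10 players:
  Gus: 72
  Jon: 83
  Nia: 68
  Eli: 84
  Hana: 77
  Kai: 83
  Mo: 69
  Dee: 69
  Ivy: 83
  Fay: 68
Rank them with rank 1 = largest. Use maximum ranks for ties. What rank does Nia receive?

10

Sorted (descending): 84, 83, 83, 83, 77, 72, 69, 69, 68, 68
The 3 values of 83 occupy positions 2–4 → each gets rank 4.
The 2 values of 69 occupy positions 7–8 → each gets rank 8.
The 2 values of 68 occupy positions 9–10 → each gets rank 10.
Nia has value 68 → rank 10.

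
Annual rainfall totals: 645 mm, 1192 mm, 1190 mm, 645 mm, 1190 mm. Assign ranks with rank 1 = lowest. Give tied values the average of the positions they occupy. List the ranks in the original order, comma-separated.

1.5, 5, 3.5, 1.5, 3.5

Sorted (ascending): 645, 645, 1190, 1190, 1192
The 2 values of 645 occupy positions 1–2 → average rank (1+2)/2 = 1.5.
The 2 values of 1190 occupy positions 3–4 → average rank (3+4)/2 = 3.5.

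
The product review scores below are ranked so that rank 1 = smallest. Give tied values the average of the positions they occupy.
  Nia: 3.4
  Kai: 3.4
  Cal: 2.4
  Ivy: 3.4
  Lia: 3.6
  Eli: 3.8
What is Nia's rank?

3

Sorted (ascending): 2.4, 3.4, 3.4, 3.4, 3.6, 3.8
The 3 values of 3.4 occupy positions 2–4 → average rank 3.
Nia has value 3.4 → rank 3.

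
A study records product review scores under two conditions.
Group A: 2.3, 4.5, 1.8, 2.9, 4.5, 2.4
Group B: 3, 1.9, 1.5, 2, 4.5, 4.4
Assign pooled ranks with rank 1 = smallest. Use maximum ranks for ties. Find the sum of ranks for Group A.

Sorted (ascending): 1.5, 1.8, 1.9, 2, 2.3, 2.4, 2.9, 3, 4.4, 4.5, 4.5, 4.5
The 3 values of 4.5 occupy positions 10–12 → each gets rank 12.
Group A values → pooled ranks: 2.3→5, 4.5→12, 1.8→2, 2.9→7, 4.5→12, 2.4→6
Rank sum = 5 + 12 + 2 + 7 + 12 + 6 = 44

44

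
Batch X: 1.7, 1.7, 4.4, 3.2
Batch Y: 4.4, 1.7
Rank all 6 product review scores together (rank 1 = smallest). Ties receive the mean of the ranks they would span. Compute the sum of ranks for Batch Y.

Sorted (ascending): 1.7, 1.7, 1.7, 3.2, 4.4, 4.4
The 3 values of 1.7 occupy positions 1–3 → average rank 2.
The 2 values of 4.4 occupy positions 5–6 → average rank (5+6)/2 = 5.5.
Batch Y values → pooled ranks: 4.4→5.5, 1.7→2
Rank sum = 5.5 + 2 = 7.5

7.5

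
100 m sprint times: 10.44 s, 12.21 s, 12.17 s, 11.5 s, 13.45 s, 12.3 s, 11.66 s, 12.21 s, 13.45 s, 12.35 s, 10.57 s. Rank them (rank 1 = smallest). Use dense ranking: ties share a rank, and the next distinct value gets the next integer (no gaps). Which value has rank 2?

10.57

Sorted (ascending): 10.44, 10.57, 11.5, 11.66, 12.17, 12.21, 12.21, 12.3, 12.35, 13.45, 13.45
The 2 values of 12.21 share dense rank 6.
The 2 values of 13.45 share dense rank 9.
Remaining distinct values take the next consecutive integers.
Rank 2 → value 10.57.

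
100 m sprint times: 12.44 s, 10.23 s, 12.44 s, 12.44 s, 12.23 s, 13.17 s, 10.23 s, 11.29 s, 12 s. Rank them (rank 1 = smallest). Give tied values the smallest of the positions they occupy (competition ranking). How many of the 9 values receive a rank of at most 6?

Sorted (ascending): 10.23, 10.23, 11.29, 12, 12.23, 12.44, 12.44, 12.44, 13.17
The 2 values of 10.23 occupy positions 1–2 → each gets rank 1.
The 3 values of 12.44 occupy positions 6–8 → each gets rank 6.
Ranks ≤ 6: {1, 1, 3, 4, 5, 6, 6, 6} → 8 values.

8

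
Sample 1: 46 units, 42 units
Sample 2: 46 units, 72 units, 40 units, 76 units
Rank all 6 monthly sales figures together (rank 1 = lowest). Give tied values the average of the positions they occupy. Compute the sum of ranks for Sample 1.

Sorted (ascending): 40, 42, 46, 46, 72, 76
The 2 values of 46 occupy positions 3–4 → average rank (3+4)/2 = 3.5.
Sample 1 values → pooled ranks: 46→3.5, 42→2
Rank sum = 3.5 + 2 = 5.5

5.5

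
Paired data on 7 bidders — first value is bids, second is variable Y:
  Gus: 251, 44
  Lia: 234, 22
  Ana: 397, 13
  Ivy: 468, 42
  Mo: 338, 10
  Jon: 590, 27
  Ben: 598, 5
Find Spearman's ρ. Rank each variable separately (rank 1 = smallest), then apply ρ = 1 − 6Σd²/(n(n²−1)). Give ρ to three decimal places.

Ranks of variable 1: 2, 1, 4, 5, 3, 6, 7
Ranks of variable 2: 7, 4, 3, 6, 2, 5, 1
d = r₁ − r₂: -5, -3, 1, -1, 1, 1, 6
d²: 25, 9, 1, 1, 1, 1, 36; Σd² = 74
ρ = 1 − 6·74/(7·48) = 1 − 444/336 = -0.321

-0.321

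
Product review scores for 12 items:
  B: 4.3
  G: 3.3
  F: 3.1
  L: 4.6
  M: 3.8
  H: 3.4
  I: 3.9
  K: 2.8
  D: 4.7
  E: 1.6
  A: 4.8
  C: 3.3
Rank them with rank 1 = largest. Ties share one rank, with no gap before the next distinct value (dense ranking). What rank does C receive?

Sorted (descending): 4.8, 4.7, 4.6, 4.3, 3.9, 3.8, 3.4, 3.3, 3.3, 3.1, 2.8, 1.6
The 2 values of 3.3 share dense rank 8.
Remaining distinct values take the next consecutive integers.
C has value 3.3 → rank 8.

8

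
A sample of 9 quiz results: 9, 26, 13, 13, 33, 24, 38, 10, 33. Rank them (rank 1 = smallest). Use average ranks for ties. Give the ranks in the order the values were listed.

Sorted (ascending): 9, 10, 13, 13, 24, 26, 33, 33, 38
The 2 values of 13 occupy positions 3–4 → average rank (3+4)/2 = 3.5.
The 2 values of 33 occupy positions 7–8 → average rank (7+8)/2 = 7.5.

1, 6, 3.5, 3.5, 7.5, 5, 9, 2, 7.5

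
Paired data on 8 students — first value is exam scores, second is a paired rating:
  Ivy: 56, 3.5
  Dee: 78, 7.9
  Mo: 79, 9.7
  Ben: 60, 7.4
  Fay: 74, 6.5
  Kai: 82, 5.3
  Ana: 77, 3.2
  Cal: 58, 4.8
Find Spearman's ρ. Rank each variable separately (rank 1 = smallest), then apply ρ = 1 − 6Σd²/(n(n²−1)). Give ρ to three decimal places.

0.452

Ranks of variable 1: 1, 6, 7, 3, 4, 8, 5, 2
Ranks of variable 2: 2, 7, 8, 6, 5, 4, 1, 3
d = r₁ − r₂: -1, -1, -1, -3, -1, 4, 4, -1
d²: 1, 1, 1, 9, 1, 16, 16, 1; Σd² = 46
ρ = 1 − 6·46/(8·63) = 1 − 276/504 = 0.452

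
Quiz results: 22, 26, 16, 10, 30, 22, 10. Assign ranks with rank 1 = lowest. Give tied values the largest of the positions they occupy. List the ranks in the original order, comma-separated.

5, 6, 3, 2, 7, 5, 2

Sorted (ascending): 10, 10, 16, 22, 22, 26, 30
The 2 values of 10 occupy positions 1–2 → each gets rank 2.
The 2 values of 22 occupy positions 4–5 → each gets rank 5.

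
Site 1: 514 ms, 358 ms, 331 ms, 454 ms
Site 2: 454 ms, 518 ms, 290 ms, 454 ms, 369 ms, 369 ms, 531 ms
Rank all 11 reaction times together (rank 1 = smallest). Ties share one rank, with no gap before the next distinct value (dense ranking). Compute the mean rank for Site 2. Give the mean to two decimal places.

Sorted (ascending): 290, 331, 358, 369, 369, 454, 454, 454, 514, 518, 531
The 2 values of 369 share dense rank 4.
The 3 values of 454 share dense rank 5.
Remaining distinct values take the next consecutive integers.
Site 2 values → pooled ranks: 454→5, 518→7, 290→1, 454→5, 369→4, 369→4, 531→8
Mean rank = (5 + 7 + 1 + 5 + 4 + 4 + 8) / 7 = 4.86

4.86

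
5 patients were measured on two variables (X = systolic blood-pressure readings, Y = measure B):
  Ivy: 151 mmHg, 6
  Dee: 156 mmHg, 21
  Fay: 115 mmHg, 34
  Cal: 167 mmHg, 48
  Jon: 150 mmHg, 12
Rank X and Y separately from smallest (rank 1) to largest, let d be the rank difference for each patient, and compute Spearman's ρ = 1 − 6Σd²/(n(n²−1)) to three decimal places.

0.300

Ranks of variable 1: 3, 4, 1, 5, 2
Ranks of variable 2: 1, 3, 4, 5, 2
d = r₁ − r₂: 2, 1, -3, 0, 0
d²: 4, 1, 9, 0, 0; Σd² = 14
ρ = 1 − 6·14/(5·24) = 1 − 84/120 = 0.300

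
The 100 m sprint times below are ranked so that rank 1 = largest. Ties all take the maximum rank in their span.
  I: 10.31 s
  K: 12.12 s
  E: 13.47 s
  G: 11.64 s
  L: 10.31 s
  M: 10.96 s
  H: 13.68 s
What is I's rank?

Sorted (descending): 13.68, 13.47, 12.12, 11.64, 10.96, 10.31, 10.31
The 2 values of 10.31 occupy positions 6–7 → each gets rank 7.
I has value 10.31 s → rank 7.

7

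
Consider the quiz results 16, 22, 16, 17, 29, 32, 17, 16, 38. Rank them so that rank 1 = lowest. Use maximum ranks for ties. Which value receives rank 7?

Sorted (ascending): 16, 16, 16, 17, 17, 22, 29, 32, 38
The 3 values of 16 occupy positions 1–3 → each gets rank 3.
The 2 values of 17 occupy positions 4–5 → each gets rank 5.
Rank 7 → value 29.

29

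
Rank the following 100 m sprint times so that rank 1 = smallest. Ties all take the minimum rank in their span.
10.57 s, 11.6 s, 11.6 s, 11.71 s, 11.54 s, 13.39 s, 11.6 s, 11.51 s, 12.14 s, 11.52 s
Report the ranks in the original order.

1, 5, 5, 8, 4, 10, 5, 2, 9, 3

Sorted (ascending): 10.57, 11.51, 11.52, 11.54, 11.6, 11.6, 11.6, 11.71, 12.14, 13.39
The 3 values of 11.6 occupy positions 5–7 → each gets rank 5.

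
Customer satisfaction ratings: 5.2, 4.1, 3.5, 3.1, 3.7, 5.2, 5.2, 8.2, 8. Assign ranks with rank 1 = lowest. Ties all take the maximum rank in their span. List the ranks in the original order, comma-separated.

Sorted (ascending): 3.1, 3.5, 3.7, 4.1, 5.2, 5.2, 5.2, 8, 8.2
The 3 values of 5.2 occupy positions 5–7 → each gets rank 7.

7, 4, 2, 1, 3, 7, 7, 9, 8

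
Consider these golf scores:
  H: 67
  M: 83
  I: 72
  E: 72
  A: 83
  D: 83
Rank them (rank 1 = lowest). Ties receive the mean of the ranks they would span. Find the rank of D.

5

Sorted (ascending): 67, 72, 72, 83, 83, 83
The 2 values of 72 occupy positions 2–3 → average rank (2+3)/2 = 2.5.
The 3 values of 83 occupy positions 4–6 → average rank 5.
D has value 83 → rank 5.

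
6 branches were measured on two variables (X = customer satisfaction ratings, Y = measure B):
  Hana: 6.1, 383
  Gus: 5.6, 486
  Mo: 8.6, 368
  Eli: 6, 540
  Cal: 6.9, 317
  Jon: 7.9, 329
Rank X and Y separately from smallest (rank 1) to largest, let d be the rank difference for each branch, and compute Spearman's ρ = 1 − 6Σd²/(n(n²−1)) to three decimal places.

Ranks of variable 1: 3, 1, 6, 2, 4, 5
Ranks of variable 2: 4, 5, 3, 6, 1, 2
d = r₁ − r₂: -1, -4, 3, -4, 3, 3
d²: 1, 16, 9, 16, 9, 9; Σd² = 60
ρ = 1 − 6·60/(6·35) = 1 − 360/210 = -0.714

-0.714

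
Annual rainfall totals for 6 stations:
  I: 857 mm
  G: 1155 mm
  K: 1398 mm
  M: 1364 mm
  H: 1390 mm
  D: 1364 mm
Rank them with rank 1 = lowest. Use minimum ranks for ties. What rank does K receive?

6

Sorted (ascending): 857, 1155, 1364, 1364, 1390, 1398
The 2 values of 1364 occupy positions 3–4 → each gets rank 3.
K has value 1398 mm → rank 6.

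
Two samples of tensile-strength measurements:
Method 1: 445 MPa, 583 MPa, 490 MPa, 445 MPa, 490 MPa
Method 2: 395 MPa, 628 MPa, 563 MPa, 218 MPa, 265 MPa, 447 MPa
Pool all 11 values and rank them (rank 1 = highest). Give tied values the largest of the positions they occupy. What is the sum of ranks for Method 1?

28

Sorted (descending): 628, 583, 563, 490, 490, 447, 445, 445, 395, 265, 218
The 2 values of 490 occupy positions 4–5 → each gets rank 5.
The 2 values of 445 occupy positions 7–8 → each gets rank 8.
Method 1 values → pooled ranks: 445→8, 583→2, 490→5, 445→8, 490→5
Rank sum = 8 + 2 + 5 + 8 + 5 = 28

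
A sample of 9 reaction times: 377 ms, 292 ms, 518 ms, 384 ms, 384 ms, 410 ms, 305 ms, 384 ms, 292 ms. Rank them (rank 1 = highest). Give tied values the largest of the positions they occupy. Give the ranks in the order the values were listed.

6, 9, 1, 5, 5, 2, 7, 5, 9

Sorted (descending): 518, 410, 384, 384, 384, 377, 305, 292, 292
The 3 values of 384 occupy positions 3–5 → each gets rank 5.
The 2 values of 292 occupy positions 8–9 → each gets rank 9.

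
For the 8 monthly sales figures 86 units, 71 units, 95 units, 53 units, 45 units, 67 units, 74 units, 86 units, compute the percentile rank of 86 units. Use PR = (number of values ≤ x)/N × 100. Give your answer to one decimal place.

N = 8.
Strictly below 86: 5. Equal to 86: 2.
PR = 7/8 × 100 = 87.5

87.5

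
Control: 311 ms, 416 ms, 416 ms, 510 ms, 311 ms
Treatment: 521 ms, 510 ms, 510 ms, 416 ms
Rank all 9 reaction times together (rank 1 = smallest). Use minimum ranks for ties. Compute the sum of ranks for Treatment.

Sorted (ascending): 311, 311, 416, 416, 416, 510, 510, 510, 521
The 2 values of 311 occupy positions 1–2 → each gets rank 1.
The 3 values of 416 occupy positions 3–5 → each gets rank 3.
The 3 values of 510 occupy positions 6–8 → each gets rank 6.
Treatment values → pooled ranks: 521→9, 510→6, 510→6, 416→3
Rank sum = 9 + 6 + 6 + 3 = 24

24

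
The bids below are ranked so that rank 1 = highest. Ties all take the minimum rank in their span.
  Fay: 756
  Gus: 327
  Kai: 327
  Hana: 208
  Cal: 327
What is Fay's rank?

Sorted (descending): 756, 327, 327, 327, 208
The 3 values of 327 occupy positions 2–4 → each gets rank 2.
Fay has value 756 → rank 1.

1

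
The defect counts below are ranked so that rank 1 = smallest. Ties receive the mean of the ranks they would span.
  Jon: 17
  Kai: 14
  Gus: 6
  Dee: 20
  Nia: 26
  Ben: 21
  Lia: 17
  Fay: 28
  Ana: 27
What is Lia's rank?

Sorted (ascending): 6, 14, 17, 17, 20, 21, 26, 27, 28
The 2 values of 17 occupy positions 3–4 → average rank (3+4)/2 = 3.5.
Lia has value 17 → rank 3.5.

3.5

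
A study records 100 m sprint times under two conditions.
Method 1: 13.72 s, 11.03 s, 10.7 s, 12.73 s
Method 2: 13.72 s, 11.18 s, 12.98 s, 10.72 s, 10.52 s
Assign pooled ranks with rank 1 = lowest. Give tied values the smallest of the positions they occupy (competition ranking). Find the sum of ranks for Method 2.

24

Sorted (ascending): 10.52, 10.7, 10.72, 11.03, 11.18, 12.73, 12.98, 13.72, 13.72
The 2 values of 13.72 occupy positions 8–9 → each gets rank 8.
Method 2 values → pooled ranks: 13.72→8, 11.18→5, 12.98→7, 10.72→3, 10.52→1
Rank sum = 8 + 5 + 7 + 3 + 1 = 24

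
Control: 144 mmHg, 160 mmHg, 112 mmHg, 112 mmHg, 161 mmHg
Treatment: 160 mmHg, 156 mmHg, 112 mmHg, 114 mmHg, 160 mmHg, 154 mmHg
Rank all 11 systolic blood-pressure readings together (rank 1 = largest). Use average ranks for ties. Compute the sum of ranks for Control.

31

Sorted (descending): 161, 160, 160, 160, 156, 154, 144, 114, 112, 112, 112
The 3 values of 160 occupy positions 2–4 → average rank 3.
The 3 values of 112 occupy positions 9–11 → average rank 10.
Control values → pooled ranks: 144→7, 160→3, 112→10, 112→10, 161→1
Rank sum = 7 + 3 + 10 + 10 + 1 = 31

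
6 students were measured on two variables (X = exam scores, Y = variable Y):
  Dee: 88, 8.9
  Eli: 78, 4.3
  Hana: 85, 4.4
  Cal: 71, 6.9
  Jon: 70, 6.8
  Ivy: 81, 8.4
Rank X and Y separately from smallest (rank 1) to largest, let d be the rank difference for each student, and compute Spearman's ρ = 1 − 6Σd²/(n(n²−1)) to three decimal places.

Ranks of variable 1: 6, 3, 5, 2, 1, 4
Ranks of variable 2: 6, 1, 2, 4, 3, 5
d = r₁ − r₂: 0, 2, 3, -2, -2, -1
d²: 0, 4, 9, 4, 4, 1; Σd² = 22
ρ = 1 − 6·22/(6·35) = 1 − 132/210 = 0.371

0.371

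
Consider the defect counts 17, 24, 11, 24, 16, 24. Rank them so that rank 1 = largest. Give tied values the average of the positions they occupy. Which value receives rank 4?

Sorted (descending): 24, 24, 24, 17, 16, 11
The 3 values of 24 occupy positions 1–3 → average rank 2.
Rank 4 → value 17.

17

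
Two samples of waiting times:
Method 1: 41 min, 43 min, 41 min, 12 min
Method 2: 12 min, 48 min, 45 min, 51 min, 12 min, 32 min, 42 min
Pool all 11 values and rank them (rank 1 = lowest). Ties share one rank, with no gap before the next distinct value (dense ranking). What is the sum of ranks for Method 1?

Sorted (ascending): 12, 12, 12, 32, 41, 41, 42, 43, 45, 48, 51
The 3 values of 12 share dense rank 1.
The 2 values of 41 share dense rank 3.
Remaining distinct values take the next consecutive integers.
Method 1 values → pooled ranks: 41→3, 43→5, 41→3, 12→1
Rank sum = 3 + 5 + 3 + 1 = 12

12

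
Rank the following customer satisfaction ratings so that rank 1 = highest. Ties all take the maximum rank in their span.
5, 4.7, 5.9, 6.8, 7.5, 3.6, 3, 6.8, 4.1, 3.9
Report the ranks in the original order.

Sorted (descending): 7.5, 6.8, 6.8, 5.9, 5, 4.7, 4.1, 3.9, 3.6, 3
The 2 values of 6.8 occupy positions 2–3 → each gets rank 3.

5, 6, 4, 3, 1, 9, 10, 3, 7, 8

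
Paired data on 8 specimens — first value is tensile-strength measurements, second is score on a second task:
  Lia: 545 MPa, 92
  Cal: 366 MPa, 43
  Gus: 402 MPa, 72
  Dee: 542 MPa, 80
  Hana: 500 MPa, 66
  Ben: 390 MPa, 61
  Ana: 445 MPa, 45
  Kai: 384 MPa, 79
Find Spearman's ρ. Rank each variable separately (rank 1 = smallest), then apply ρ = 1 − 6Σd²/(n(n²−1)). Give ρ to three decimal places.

Ranks of variable 1: 8, 1, 4, 7, 6, 3, 5, 2
Ranks of variable 2: 8, 1, 5, 7, 4, 3, 2, 6
d = r₁ − r₂: 0, 0, -1, 0, 2, 0, 3, -4
d²: 0, 0, 1, 0, 4, 0, 9, 16; Σd² = 30
ρ = 1 − 6·30/(8·63) = 1 − 180/504 = 0.643

0.643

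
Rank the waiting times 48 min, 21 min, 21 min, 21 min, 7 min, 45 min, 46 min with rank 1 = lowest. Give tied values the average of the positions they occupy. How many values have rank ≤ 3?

4

Sorted (ascending): 7, 21, 21, 21, 45, 46, 48
The 3 values of 21 occupy positions 2–4 → average rank 3.
Ranks ≤ 3: {1, 3, 3, 3} → 4 values.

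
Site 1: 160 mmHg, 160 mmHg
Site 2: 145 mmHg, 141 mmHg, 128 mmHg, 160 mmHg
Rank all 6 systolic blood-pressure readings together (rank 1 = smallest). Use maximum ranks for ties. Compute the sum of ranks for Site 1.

12

Sorted (ascending): 128, 141, 145, 160, 160, 160
The 3 values of 160 occupy positions 4–6 → each gets rank 6.
Site 1 values → pooled ranks: 160→6, 160→6
Rank sum = 6 + 6 = 12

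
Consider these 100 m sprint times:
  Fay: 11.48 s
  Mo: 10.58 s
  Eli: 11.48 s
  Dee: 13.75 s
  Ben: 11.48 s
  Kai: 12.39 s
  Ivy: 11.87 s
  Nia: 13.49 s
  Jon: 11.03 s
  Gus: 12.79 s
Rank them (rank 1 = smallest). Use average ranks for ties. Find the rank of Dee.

10

Sorted (ascending): 10.58, 11.03, 11.48, 11.48, 11.48, 11.87, 12.39, 12.79, 13.49, 13.75
The 3 values of 11.48 occupy positions 3–5 → average rank 4.
Dee has value 13.75 s → rank 10.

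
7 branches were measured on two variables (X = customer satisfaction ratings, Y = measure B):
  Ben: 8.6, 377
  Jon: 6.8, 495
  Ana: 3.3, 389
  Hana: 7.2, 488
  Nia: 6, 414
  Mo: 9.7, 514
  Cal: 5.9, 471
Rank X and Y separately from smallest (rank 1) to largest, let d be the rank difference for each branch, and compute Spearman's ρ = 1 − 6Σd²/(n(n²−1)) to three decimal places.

0.393

Ranks of variable 1: 6, 4, 1, 5, 3, 7, 2
Ranks of variable 2: 1, 6, 2, 5, 3, 7, 4
d = r₁ − r₂: 5, -2, -1, 0, 0, 0, -2
d²: 25, 4, 1, 0, 0, 0, 4; Σd² = 34
ρ = 1 − 6·34/(7·48) = 1 − 204/336 = 0.393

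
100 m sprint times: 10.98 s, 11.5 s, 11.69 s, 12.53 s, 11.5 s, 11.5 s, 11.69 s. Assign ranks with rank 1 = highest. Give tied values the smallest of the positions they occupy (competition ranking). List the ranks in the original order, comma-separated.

7, 4, 2, 1, 4, 4, 2

Sorted (descending): 12.53, 11.69, 11.69, 11.5, 11.5, 11.5, 10.98
The 2 values of 11.69 occupy positions 2–3 → each gets rank 2.
The 3 values of 11.5 occupy positions 4–6 → each gets rank 4.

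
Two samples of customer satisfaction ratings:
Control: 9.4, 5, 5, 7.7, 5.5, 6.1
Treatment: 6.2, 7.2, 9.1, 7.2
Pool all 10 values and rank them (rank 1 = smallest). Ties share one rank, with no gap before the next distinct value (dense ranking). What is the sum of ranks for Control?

21

Sorted (ascending): 5, 5, 5.5, 6.1, 6.2, 7.2, 7.2, 7.7, 9.1, 9.4
The 2 values of 5 share dense rank 1.
The 2 values of 7.2 share dense rank 5.
Remaining distinct values take the next consecutive integers.
Control values → pooled ranks: 9.4→8, 5→1, 5→1, 7.7→6, 5.5→2, 6.1→3
Rank sum = 8 + 1 + 1 + 6 + 2 + 3 = 21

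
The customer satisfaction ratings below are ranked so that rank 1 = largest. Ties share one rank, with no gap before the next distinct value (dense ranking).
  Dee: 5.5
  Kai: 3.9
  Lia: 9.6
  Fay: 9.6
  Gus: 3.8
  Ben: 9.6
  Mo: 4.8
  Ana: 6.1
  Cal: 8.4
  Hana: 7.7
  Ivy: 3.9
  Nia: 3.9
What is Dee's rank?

Sorted (descending): 9.6, 9.6, 9.6, 8.4, 7.7, 6.1, 5.5, 4.8, 3.9, 3.9, 3.9, 3.8
The 3 values of 9.6 share dense rank 1.
The 3 values of 3.9 share dense rank 7.
Remaining distinct values take the next consecutive integers.
Dee has value 5.5 → rank 5.

5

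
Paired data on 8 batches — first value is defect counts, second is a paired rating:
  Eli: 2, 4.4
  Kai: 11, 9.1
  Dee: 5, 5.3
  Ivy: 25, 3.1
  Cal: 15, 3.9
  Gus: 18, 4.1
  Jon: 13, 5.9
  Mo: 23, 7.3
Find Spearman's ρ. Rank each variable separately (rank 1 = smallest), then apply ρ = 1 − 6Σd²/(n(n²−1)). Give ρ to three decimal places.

Ranks of variable 1: 1, 3, 2, 8, 5, 6, 4, 7
Ranks of variable 2: 4, 8, 5, 1, 2, 3, 6, 7
d = r₁ − r₂: -3, -5, -3, 7, 3, 3, -2, 0
d²: 9, 25, 9, 49, 9, 9, 4, 0; Σd² = 114
ρ = 1 − 6·114/(8·63) = 1 − 684/504 = -0.357

-0.357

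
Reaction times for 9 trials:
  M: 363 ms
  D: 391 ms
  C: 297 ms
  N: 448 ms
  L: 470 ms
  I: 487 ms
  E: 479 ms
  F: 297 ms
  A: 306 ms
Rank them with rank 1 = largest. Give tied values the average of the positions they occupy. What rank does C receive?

Sorted (descending): 487, 479, 470, 448, 391, 363, 306, 297, 297
The 2 values of 297 occupy positions 8–9 → average rank (8+9)/2 = 8.5.
C has value 297 ms → rank 8.5.

8.5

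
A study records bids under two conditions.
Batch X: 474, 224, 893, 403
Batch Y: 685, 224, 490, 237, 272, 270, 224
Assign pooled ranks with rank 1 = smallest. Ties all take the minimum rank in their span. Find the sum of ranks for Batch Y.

36

Sorted (ascending): 224, 224, 224, 237, 270, 272, 403, 474, 490, 685, 893
The 3 values of 224 occupy positions 1–3 → each gets rank 1.
Batch Y values → pooled ranks: 685→10, 224→1, 490→9, 237→4, 272→6, 270→5, 224→1
Rank sum = 10 + 1 + 9 + 4 + 6 + 5 + 1 = 36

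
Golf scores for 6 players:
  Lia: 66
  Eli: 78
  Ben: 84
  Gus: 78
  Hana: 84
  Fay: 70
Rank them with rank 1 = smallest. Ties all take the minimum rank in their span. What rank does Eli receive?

Sorted (ascending): 66, 70, 78, 78, 84, 84
The 2 values of 78 occupy positions 3–4 → each gets rank 3.
The 2 values of 84 occupy positions 5–6 → each gets rank 5.
Eli has value 78 → rank 3.

3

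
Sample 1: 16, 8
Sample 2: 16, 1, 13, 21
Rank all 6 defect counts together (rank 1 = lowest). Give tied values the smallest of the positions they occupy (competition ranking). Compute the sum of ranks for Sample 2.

14

Sorted (ascending): 1, 8, 13, 16, 16, 21
The 2 values of 16 occupy positions 4–5 → each gets rank 4.
Sample 2 values → pooled ranks: 16→4, 1→1, 13→3, 21→6
Rank sum = 4 + 1 + 3 + 6 = 14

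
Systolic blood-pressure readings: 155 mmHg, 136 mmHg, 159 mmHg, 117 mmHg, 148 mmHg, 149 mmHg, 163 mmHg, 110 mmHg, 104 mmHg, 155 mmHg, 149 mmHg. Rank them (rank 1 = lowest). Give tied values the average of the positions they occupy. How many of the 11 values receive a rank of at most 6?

5

Sorted (ascending): 104, 110, 117, 136, 148, 149, 149, 155, 155, 159, 163
The 2 values of 149 occupy positions 6–7 → average rank (6+7)/2 = 6.5.
The 2 values of 155 occupy positions 8–9 → average rank (8+9)/2 = 8.5.
Ranks ≤ 6: {1, 2, 3, 4, 5} → 5 values.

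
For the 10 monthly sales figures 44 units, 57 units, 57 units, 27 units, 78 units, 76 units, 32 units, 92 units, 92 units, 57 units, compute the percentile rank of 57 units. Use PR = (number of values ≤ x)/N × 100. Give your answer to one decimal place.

N = 10.
Strictly below 57: 3. Equal to 57: 3.
PR = 6/10 × 100 = 60.0

60.0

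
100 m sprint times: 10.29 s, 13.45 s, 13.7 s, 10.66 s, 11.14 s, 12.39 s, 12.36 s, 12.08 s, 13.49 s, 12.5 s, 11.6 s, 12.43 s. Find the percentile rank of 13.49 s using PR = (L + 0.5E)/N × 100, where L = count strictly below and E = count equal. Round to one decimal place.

N = 12.
Strictly below 13.49: 10. Equal to 13.49: 1.
PR = (10 + 0.5·1)/12 × 100 = 87.5

87.5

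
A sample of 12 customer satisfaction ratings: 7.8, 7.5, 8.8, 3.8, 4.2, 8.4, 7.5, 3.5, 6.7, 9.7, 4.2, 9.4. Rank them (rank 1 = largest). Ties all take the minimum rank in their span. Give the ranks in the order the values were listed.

Sorted (descending): 9.7, 9.4, 8.8, 8.4, 7.8, 7.5, 7.5, 6.7, 4.2, 4.2, 3.8, 3.5
The 2 values of 7.5 occupy positions 6–7 → each gets rank 6.
The 2 values of 4.2 occupy positions 9–10 → each gets rank 9.

5, 6, 3, 11, 9, 4, 6, 12, 8, 1, 9, 2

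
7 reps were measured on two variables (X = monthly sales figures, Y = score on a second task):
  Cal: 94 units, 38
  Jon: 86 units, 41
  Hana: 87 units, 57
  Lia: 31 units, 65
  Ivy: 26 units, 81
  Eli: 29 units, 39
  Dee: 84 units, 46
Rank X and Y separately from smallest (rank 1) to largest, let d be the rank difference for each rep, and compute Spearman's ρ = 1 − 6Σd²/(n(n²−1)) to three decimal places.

-0.536

Ranks of variable 1: 7, 5, 6, 3, 1, 2, 4
Ranks of variable 2: 1, 3, 5, 6, 7, 2, 4
d = r₁ − r₂: 6, 2, 1, -3, -6, 0, 0
d²: 36, 4, 1, 9, 36, 0, 0; Σd² = 86
ρ = 1 − 6·86/(7·48) = 1 − 516/336 = -0.536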